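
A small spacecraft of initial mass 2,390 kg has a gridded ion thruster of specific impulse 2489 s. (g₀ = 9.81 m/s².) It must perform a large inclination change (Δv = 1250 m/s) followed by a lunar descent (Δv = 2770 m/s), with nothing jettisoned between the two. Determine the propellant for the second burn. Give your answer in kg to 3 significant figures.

v_e = Isp · g₀ = 2489 × 9.81 = 24417.1 m/s.
After the first burn: m = 2390 × exp(−1250/24417.1) = 2390 × 0.95009 = 2,270.72 kg.
After the second burn: m = 2,270.72 × exp(−2770/24417.1) = 2,270.72 × 0.89275 = 2,027.19 kg.
Second-burn propellant = 2,270.72 − 2,027.19 = 243.53 kg.

propellant for the second burn ≈ 244 kg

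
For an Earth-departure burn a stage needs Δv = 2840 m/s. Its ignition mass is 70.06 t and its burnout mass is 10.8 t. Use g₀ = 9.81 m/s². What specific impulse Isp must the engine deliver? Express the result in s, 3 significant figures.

Isp ≈ 155 s

ln(m₀/m_f) = ln(70060/10800) = ln(6.487) = 1.8698.
Rocket equation: v_e = Δv / ln(m₀/m_f) = 2840 / 1.8698 = 1518.9 m/s.
Isp = v_e / g₀ = 1518.9 / 9.81 = 154.8 s.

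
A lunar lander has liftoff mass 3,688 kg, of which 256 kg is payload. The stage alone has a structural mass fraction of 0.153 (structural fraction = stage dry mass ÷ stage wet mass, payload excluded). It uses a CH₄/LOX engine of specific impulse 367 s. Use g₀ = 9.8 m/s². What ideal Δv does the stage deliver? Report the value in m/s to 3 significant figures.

Stage wet mass = m₀ − payload = 3,688 − 256 = 3,432 kg.
Stage dry mass = ε × stage wet mass = 0.153 × 3,432 = 525.096 kg.
Burnout mass m_f = stage dry + payload = 525.096 + 256 = 781.096 kg.
v_e = Isp · g₀ = 367 × 9.8 = 3596.6 m/s.
Δv = v_e · ln(3,688/781.096) = 3596.6 × ln(4.722) = 3596.6 × 1.5521 ≈ 5582 m/s.

Δv ≈ 5580 m/s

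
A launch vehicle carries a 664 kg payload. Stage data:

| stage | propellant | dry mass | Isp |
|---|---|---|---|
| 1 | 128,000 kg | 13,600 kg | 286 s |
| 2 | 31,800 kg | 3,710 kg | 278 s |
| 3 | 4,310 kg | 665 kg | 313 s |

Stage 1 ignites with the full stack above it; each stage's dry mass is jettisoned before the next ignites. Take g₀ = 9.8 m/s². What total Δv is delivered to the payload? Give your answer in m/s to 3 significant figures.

Ignition mass of stage 1 = 128,000+13,600 + 31,800+3,710 + 4,310+665 + 664 = 182,749 kg.
Stage 1: m₀ = 182,749 kg, m_f = 182,749 − 128,000 = 54,749 kg; Δv = 286×9.8×ln(3.338) = 2802.8×1.2054 ≈ 3378 m/s.
Stage 2: m₀ = 41,149 kg, m_f = 41,149 − 31,800 = 9,349 kg; Δv = 278×9.8×ln(4.401) = 2724.4×1.4819 ≈ 4037 m/s.
Stage 3: m₀ = 5,639 kg, m_f = 5,639 − 4,310 = 1,329 kg; Δv = 313×9.8×ln(4.243) = 3067.4×1.4453 ≈ 4433 m/s.
Total Δv = 3378 + 4037 + 4433 = 11848 m/s.

Δv ≈ 11800 m/s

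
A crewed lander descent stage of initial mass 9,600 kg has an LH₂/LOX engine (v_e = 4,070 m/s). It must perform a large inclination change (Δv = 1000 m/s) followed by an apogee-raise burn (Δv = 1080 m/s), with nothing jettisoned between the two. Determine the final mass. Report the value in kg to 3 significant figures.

final mass ≈ 5760 kg

After the first burn: m = 9600 × exp(−1000/4070.0) = 9600 × 0.78216 = 7,508.74 kg.
After the second burn: m = 7,508.74 × exp(−1080/4070.0) = 7,508.74 × 0.76693 = 5,758.68 kg.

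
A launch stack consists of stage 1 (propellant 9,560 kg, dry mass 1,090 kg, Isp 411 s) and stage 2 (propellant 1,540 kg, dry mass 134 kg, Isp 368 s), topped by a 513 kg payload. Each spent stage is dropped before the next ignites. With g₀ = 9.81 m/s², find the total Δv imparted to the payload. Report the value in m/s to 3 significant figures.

Ignition mass of stage 1 = 9,560+1,090 + 1,540+134 + 513 = 12,837 kg.
Stage 1: m₀ = 12,837 kg, m_f = 12,837 − 9,560 = 3,277 kg; Δv = 411×9.81×ln(3.917) = 4031.9×1.3654 ≈ 5505 m/s.
Stage 2: m₀ = 2,187 kg, m_f = 2,187 − 1,540 = 647 kg; Δv = 368×9.81×ln(3.38) = 3610.1×1.2179 ≈ 4397 m/s.
Total Δv = 5505 + 4397 = 9902 m/s.

Δv ≈ 9900 m/s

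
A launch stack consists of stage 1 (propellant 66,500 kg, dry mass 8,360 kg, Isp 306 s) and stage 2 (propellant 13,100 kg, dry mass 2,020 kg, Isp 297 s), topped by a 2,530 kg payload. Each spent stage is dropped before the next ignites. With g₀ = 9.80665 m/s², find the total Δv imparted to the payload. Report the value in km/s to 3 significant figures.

Ignition mass of stage 1 = 66,500+8,360 + 13,100+2,020 + 2,530 = 92,510 kg.
Stage 1: m₀ = 92,510 kg, m_f = 92,510 − 66,500 = 26,010 kg; Δv = 306×9.80665×ln(3.557) = 3000.8×1.2688 ≈ 3808 m/s.
Stage 2: m₀ = 17,650 kg, m_f = 17,650 − 13,100 = 4,550 kg; Δv = 297×9.80665×ln(3.879) = 2912.6×1.3556 ≈ 3948 m/s.
Total Δv = 3808 + 3948 = 7756 m/s.

Δv ≈ 7.76 km/s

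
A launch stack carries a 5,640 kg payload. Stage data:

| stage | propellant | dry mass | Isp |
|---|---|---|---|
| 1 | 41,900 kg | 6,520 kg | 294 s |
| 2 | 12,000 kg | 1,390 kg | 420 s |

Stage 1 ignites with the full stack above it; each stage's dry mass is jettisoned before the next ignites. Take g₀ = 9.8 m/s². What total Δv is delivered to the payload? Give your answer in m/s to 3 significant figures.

Ignition mass of stage 1 = 41,900+6,520 + 12,000+1,390 + 5,640 = 67,450 kg.
Stage 1: m₀ = 67,450 kg, m_f = 67,450 − 41,900 = 25,550 kg; Δv = 294×9.8×ln(2.64) = 2881.2×0.9707 ≈ 2797 m/s.
Stage 2: m₀ = 19,030 kg, m_f = 19,030 − 12,000 = 7,030 kg; Δv = 420×9.8×ln(2.707) = 4116.0×0.9958 ≈ 4099 m/s.
Total Δv = 2797 + 4099 = 6896 m/s.

Δv ≈ 6900 m/s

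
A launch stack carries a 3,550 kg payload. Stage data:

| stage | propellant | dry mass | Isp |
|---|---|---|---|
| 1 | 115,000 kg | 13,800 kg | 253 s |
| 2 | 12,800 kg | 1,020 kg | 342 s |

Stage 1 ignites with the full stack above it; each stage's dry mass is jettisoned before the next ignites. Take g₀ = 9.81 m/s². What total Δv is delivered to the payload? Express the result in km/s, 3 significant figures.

Δv ≈ 8.32 km/s

Ignition mass of stage 1 = 115,000+13,800 + 12,800+1,020 + 3,550 = 146,170 kg.
Stage 1: m₀ = 146,170 kg, m_f = 146,170 − 115,000 = 31,170 kg; Δv = 253×9.81×ln(4.689) = 2481.9×1.5453 ≈ 3835 m/s.
Stage 2: m₀ = 17,370 kg, m_f = 17,370 − 12,800 = 4,570 kg; Δv = 342×9.81×ln(3.801) = 3355.0×1.3352 ≈ 4480 m/s.
Total Δv = 3835 + 4480 = 8315 m/s.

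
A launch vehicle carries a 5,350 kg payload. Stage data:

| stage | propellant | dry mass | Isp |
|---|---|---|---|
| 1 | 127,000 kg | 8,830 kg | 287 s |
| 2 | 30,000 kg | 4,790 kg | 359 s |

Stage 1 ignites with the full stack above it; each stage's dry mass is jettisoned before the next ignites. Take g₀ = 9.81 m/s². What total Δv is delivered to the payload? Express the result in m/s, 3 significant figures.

Δv ≈ 8450 m/s

Ignition mass of stage 1 = 127,000+8,830 + 30,000+4,790 + 5,350 = 175,970 kg.
Stage 1: m₀ = 175,970 kg, m_f = 175,970 − 127,000 = 48,970 kg; Δv = 287×9.81×ln(3.593) = 2815.5×1.2791 ≈ 3601 m/s.
Stage 2: m₀ = 40,140 kg, m_f = 40,140 − 30,000 = 10,140 kg; Δv = 359×9.81×ln(3.959) = 3521.8×1.3759 ≈ 4846 m/s.
Total Δv = 3601 + 4846 = 8447 m/s.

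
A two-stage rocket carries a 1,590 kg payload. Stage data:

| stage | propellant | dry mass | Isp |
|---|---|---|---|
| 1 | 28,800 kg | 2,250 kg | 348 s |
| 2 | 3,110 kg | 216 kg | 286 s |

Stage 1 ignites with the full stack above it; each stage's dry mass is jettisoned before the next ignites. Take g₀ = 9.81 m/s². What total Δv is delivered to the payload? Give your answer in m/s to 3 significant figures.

Ignition mass of stage 1 = 28,800+2,250 + 3,110+216 + 1,590 = 35,966 kg.
Stage 1: m₀ = 35,966 kg, m_f = 35,966 − 28,800 = 7,166 kg; Δv = 348×9.81×ln(5.019) = 3413.9×1.6132 ≈ 5507 m/s.
Stage 2: m₀ = 4,916 kg, m_f = 4,916 − 3,110 = 1,806 kg; Δv = 286×9.81×ln(2.722) = 2805.7×1.0014 ≈ 2810 m/s.
Total Δv = 5507 + 2810 = 8317 m/s.

Δv ≈ 8320 m/s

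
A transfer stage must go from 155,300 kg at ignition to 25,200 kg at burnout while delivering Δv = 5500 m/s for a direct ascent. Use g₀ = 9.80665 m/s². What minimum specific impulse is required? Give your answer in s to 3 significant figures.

ln(m₀/m_f) = ln(155300/25200) = ln(6.163) = 1.8185.
v_e = Δv / ln(m₀/m_f) = 5500 / 1.8185 = 3024.4 m/s.
Isp = v_e / g₀ = 3024.4 / 9.80665 = 308.4 s.

Isp ≈ 308 s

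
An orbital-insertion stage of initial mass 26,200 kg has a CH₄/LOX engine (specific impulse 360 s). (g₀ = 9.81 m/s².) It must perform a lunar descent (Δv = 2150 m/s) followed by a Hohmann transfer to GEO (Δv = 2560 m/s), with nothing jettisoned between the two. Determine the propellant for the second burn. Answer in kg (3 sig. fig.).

propellant for the second burn ≈ 7350 kg

v_e = Isp · g₀ = 360 × 9.81 = 3531.6 m/s.
After the first burn: m = 26200 × exp(−2150/3531.6) = 26200 × 0.54401 = 14,253.1 kg.
After the second burn: m = 14,253.1 × exp(−2560/3531.6) = 14,253.1 × 0.48438 = 6,903.92 kg.
Second-burn propellant = 14,253.1 − 6,903.92 = 7,349.18 kg.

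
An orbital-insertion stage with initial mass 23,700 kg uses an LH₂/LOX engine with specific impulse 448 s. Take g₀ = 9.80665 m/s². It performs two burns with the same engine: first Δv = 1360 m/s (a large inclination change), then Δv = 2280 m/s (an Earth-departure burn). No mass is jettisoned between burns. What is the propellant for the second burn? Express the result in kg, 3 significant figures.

v_e = Isp · g₀ = 448 × 9.80665 = 4393.4 m/s.
After the first burn: m = 23700 × exp(−1360/4393.4) = 23700 × 0.73377 = 17,390.3 kg.
After the second burn: m = 17,390.3 × exp(−2280/4393.4) = 17,390.3 × 0.59514 = 10,349.7 kg.
Second-burn propellant = 17,390.3 − 10,349.7 = 7,040.6 kg.

propellant for the second burn ≈ 7040 kg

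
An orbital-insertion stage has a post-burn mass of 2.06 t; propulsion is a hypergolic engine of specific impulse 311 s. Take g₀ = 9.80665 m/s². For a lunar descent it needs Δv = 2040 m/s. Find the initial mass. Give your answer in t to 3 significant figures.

v_e = Isp · g₀ = 311 × 9.80665 = 3049.9 m/s.
m₀/m_f = exp(Δv / v_e) = exp(2040 / 3049.9) = exp(0.6689) = 1.9521.
m₀ = m_f × 1.9521 = 2.06 × 1.9521 = 4.02133 t.

initial mass ≈ 4.02 t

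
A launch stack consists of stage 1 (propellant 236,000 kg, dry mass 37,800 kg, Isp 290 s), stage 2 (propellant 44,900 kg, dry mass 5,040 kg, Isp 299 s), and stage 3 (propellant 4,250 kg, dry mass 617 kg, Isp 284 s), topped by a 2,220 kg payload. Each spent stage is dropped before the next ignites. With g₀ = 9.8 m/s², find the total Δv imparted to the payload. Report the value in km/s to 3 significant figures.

Δv ≈ 10.6 km/s

Ignition mass of stage 1 = 236,000+37,800 + 44,900+5,040 + 4,250+617 + 2,220 = 330,827 kg.
Stage 1: m₀ = 330,827 kg, m_f = 330,827 − 236,000 = 94,827 kg; Δv = 290×9.8×ln(3.489) = 2842.0×1.2495 ≈ 3551 m/s.
Stage 2: m₀ = 57,027 kg, m_f = 57,027 − 44,900 = 12,127 kg; Δv = 299×9.8×ln(4.702) = 2930.2×1.5481 ≈ 4536 m/s.
Stage 3: m₀ = 7,087 kg, m_f = 7,087 − 4,250 = 2,837 kg; Δv = 284×9.8×ln(2.498) = 2783.2×0.9155 ≈ 2548 m/s.
Total Δv = 3551 + 4536 + 2548 = 10635 m/s.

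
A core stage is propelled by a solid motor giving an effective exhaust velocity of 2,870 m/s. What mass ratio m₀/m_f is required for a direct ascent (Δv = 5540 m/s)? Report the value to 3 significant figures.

mass ratio ≈ 6.89

By the Tsiolkovsky rocket equation, m₀/m_f = exp(Δv / v_e) = exp(5540 / 2870.0) = exp(1.9303) = 6.8917.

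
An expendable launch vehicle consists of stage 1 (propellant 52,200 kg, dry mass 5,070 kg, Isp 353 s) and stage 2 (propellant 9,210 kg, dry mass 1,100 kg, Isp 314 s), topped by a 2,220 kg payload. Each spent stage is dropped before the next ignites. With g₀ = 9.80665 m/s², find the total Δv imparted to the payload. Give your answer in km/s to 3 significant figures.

Ignition mass of stage 1 = 52,200+5,070 + 9,210+1,100 + 2,220 = 69,800 kg.
Stage 1: m₀ = 69,800 kg, m_f = 69,800 − 52,200 = 17,600 kg; Δv = 353×9.80665×ln(3.966) = 3461.7×1.3777 ≈ 4769 m/s.
Stage 2: m₀ = 12,530 kg, m_f = 12,530 − 9,210 = 3,320 kg; Δv = 314×9.80665×ln(3.774) = 3079.3×1.3282 ≈ 4090 m/s.
Total Δv = 4769 + 4090 = 8859 m/s.

Δv ≈ 8.86 km/s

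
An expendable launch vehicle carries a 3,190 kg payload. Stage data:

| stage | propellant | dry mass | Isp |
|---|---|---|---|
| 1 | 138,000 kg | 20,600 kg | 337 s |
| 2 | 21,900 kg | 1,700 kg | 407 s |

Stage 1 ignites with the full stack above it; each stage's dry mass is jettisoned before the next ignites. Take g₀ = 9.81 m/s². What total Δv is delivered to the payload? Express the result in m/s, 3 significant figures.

Δv ≈ 11300 m/s

Ignition mass of stage 1 = 138,000+20,600 + 21,900+1,700 + 3,190 = 185,390 kg.
Stage 1: m₀ = 185,390 kg, m_f = 185,390 − 138,000 = 47,390 kg; Δv = 337×9.81×ln(3.912) = 3306.0×1.3641 ≈ 4510 m/s.
Stage 2: m₀ = 26,790 kg, m_f = 26,790 − 21,900 = 4,890 kg; Δv = 407×9.81×ln(5.479) = 3992.7×1.7008 ≈ 6791 m/s.
Total Δv = 4510 + 6791 = 11301 m/s.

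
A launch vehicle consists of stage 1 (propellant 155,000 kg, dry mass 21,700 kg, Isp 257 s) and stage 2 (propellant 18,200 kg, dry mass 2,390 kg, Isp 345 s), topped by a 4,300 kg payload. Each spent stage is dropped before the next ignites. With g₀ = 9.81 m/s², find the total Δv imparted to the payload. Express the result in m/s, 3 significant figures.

Ignition mass of stage 1 = 155,000+21,700 + 18,200+2,390 + 4,300 = 201,590 kg.
Stage 1: m₀ = 201,590 kg, m_f = 201,590 − 155,000 = 46,590 kg; Δv = 257×9.81×ln(4.327) = 2521.2×1.4649 ≈ 3693 m/s.
Stage 2: m₀ = 24,890 kg, m_f = 24,890 − 18,200 = 6,690 kg; Δv = 345×9.81×ln(3.72) = 3384.5×1.3139 ≈ 4447 m/s.
Total Δv = 3693 + 4447 = 8140 m/s.

Δv ≈ 8140 m/s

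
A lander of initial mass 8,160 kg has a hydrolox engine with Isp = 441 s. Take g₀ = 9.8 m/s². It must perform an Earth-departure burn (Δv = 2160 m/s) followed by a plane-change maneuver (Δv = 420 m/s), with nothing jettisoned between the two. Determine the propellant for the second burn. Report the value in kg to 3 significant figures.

v_e = Isp · g₀ = 441 × 9.8 = 4321.8 m/s.
After the first burn: m = 8160 × exp(−2160/4321.8) = 8160 × 0.60666 = 4,950.35 kg.
After the second burn: m = 4,950.35 × exp(−420/4321.8) = 4,950.35 × 0.90739 = 4,491.9 kg.
Second-burn propellant = 4,950.35 − 4,491.9 = 458.45 kg.

propellant for the second burn ≈ 458 kg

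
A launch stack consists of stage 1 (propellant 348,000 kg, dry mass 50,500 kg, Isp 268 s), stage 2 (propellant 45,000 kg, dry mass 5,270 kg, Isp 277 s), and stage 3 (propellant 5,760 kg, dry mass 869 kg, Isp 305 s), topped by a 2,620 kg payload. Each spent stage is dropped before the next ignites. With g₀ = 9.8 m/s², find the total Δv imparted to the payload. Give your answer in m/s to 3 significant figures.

Ignition mass of stage 1 = 348,000+50,500 + 45,000+5,270 + 5,760+869 + 2,620 = 458,019 kg.
Stage 1: m₀ = 458,019 kg, m_f = 458,019 − 348,000 = 110,019 kg; Δv = 268×9.8×ln(4.163) = 2626.4×1.4263 ≈ 3746 m/s.
Stage 2: m₀ = 59,519 kg, m_f = 59,519 − 45,000 = 14,519 kg; Δv = 277×9.8×ln(4.099) = 2714.6×1.4108 ≈ 3830 m/s.
Stage 3: m₀ = 9,249 kg, m_f = 9,249 − 5,760 = 3,489 kg; Δv = 305×9.8×ln(2.651) = 2989.0×0.9749 ≈ 2914 m/s.
Total Δv = 3746 + 3830 + 2914 = 10490 m/s.

Δv ≈ 10500 m/s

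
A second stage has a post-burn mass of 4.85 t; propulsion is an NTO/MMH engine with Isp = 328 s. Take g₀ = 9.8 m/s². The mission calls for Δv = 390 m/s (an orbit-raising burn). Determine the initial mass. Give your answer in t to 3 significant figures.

initial mass ≈ 5.48 t

v_e = Isp · g₀ = 328 × 9.8 = 3214.4 m/s.
m₀/m_f = exp(Δv / v_e) = exp(390 / 3214.4) = exp(0.1213) = 1.1290.
m₀ = m_f × 1.1290 = 4.85 × 1.1290 = 5.47565 t.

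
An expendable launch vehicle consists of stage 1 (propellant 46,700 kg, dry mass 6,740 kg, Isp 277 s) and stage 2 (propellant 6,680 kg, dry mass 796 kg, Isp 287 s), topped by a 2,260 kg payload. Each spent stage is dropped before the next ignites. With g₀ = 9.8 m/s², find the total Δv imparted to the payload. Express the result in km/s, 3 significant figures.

Δv ≈ 6.91 km/s

Ignition mass of stage 1 = 46,700+6,740 + 6,680+796 + 2,260 = 63,176 kg.
Stage 1: m₀ = 63,176 kg, m_f = 63,176 − 46,700 = 16,476 kg; Δv = 277×9.8×ln(3.834) = 2714.6×1.3440 ≈ 3648 m/s.
Stage 2: m₀ = 9,736 kg, m_f = 9,736 − 6,680 = 3,056 kg; Δv = 287×9.8×ln(3.186) = 2812.6×1.1587 ≈ 3259 m/s.
Total Δv = 3648 + 3259 = 6907 m/s.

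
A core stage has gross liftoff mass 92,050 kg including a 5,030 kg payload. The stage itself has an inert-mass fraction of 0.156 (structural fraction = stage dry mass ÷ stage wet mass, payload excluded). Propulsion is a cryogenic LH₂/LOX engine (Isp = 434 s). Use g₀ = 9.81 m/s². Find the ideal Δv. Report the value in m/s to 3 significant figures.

Stage wet mass = m₀ − payload = 92,050 − 5,030 = 87,020 kg.
Stage dry mass = ε × stage wet mass = 0.156 × 87,020 = 13,575.1 kg.
Burnout mass m_f = stage dry + payload = 13,575.1 + 5,030 = 18,605.1 kg.
v_e = Isp · g₀ = 434 × 9.81 = 4257.5 m/s.
Using Δv = v_e ln(m₀/m_f): Δv = v_e · ln(92,050/18,605.1) = 4257.5 × ln(4.948) = 4257.5 × 1.5989 ≈ 6807 m/s.

Δv ≈ 6810 m/s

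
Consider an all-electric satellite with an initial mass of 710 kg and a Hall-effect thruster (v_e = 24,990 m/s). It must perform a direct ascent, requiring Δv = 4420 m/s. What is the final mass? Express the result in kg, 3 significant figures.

Using Δv = v_e ln(m₀/m_f): m₀/m_f = exp(Δv / v_e) = exp(4420 / 24990.0) = exp(0.1769) = 1.1935.
m_f = m₀ / 1.1935 = 710 / 1.1935 = 594.889 kg.

final mass ≈ 595 kg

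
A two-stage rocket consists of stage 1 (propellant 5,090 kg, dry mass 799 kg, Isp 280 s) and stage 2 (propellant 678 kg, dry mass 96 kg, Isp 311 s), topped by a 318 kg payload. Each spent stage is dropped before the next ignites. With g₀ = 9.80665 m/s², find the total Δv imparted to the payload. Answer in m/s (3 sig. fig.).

Δv ≈ 6540 m/s

Ignition mass of stage 1 = 5,090+799 + 678+96 + 318 = 6,981 kg.
Stage 1: m₀ = 6,981 kg, m_f = 6,981 − 5,090 = 1,891 kg; Δv = 280×9.80665×ln(3.692) = 2745.9×1.3061 ≈ 3586 m/s.
Stage 2: m₀ = 1,092 kg, m_f = 1,092 − 678 = 414 kg; Δv = 311×9.80665×ln(2.638) = 3049.9×0.9699 ≈ 2958 m/s.
Total Δv = 3586 + 2958 = 6544 m/s.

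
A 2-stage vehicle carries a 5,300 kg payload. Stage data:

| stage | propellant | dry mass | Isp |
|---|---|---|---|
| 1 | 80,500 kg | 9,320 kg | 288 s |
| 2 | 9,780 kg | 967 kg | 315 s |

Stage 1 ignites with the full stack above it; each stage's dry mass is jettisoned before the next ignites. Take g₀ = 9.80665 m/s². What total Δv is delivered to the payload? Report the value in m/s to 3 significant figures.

Ignition mass of stage 1 = 80,500+9,320 + 9,780+967 + 5,300 = 105,867 kg.
Stage 1: m₀ = 105,867 kg, m_f = 105,867 − 80,500 = 25,367 kg; Δv = 288×9.80665×ln(4.173) = 2824.3×1.4287 ≈ 4035 m/s.
Stage 2: m₀ = 16,047 kg, m_f = 16,047 − 9,780 = 6,267 kg; Δv = 315×9.80665×ln(2.561) = 3089.1×0.9402 ≈ 2904 m/s.
Total Δv = 4035 + 2904 = 6939 m/s.

Δv ≈ 6940 m/s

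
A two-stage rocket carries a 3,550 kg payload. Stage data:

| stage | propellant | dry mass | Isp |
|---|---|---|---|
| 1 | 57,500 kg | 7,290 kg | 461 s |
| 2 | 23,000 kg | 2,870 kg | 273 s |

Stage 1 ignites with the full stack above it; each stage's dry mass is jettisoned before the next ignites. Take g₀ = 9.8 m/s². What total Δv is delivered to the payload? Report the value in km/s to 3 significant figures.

Ignition mass of stage 1 = 57,500+7,290 + 23,000+2,870 + 3,550 = 94,210 kg.
Stage 1: m₀ = 94,210 kg, m_f = 94,210 − 57,500 = 36,710 kg; Δv = 461×9.8×ln(2.566) = 4517.8×0.9425 ≈ 4258 m/s.
Stage 2: m₀ = 29,420 kg, m_f = 29,420 − 23,000 = 6,420 kg; Δv = 273×9.8×ln(4.583) = 2675.4×1.5223 ≈ 4073 m/s.
Total Δv = 4258 + 4073 = 8331 m/s.

Δv ≈ 8.33 km/s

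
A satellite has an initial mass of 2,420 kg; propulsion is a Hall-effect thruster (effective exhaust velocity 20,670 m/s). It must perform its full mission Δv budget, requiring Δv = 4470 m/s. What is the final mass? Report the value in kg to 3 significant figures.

By the Tsiolkovsky rocket equation, m₀/m_f = exp(Δv / v_e) = exp(4470 / 20670.0) = exp(0.2163) = 1.2414.
m_f = m₀ / 1.2414 = 2,420 / 1.2414 = 1,949.41 kg.

final mass ≈ 1950 kg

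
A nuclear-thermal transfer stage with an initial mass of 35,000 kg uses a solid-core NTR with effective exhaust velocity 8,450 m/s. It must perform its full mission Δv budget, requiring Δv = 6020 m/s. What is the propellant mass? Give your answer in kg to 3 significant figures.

Rocket equation: m₀/m_f = exp(Δv / v_e) = exp(6020 / 8450.0) = exp(0.7124) = 2.0389.
m_f = 35,000 / 2.0389 = 17,166.1 kg, so propellant = m₀ − m_f = 35,000 − 17,166.1 = 17,833.9 kg.

propellant mass ≈ 17800 kg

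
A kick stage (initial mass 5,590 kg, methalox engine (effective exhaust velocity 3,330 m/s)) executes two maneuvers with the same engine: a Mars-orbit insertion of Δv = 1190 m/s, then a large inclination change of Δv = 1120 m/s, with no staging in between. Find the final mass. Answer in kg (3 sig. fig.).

After the first burn: m = 5590 × exp(−1190/3330.0) = 5590 × 0.69952 = 3,910.32 kg.
After the second burn: m = 3,910.32 × exp(−1120/3330.0) = 3,910.32 × 0.71438 = 2,793.45 kg.

final mass ≈ 2790 kg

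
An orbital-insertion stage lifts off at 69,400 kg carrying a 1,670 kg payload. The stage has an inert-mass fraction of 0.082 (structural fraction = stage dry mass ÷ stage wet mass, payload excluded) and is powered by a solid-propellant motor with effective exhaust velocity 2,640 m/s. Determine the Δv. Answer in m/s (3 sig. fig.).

Δv ≈ 5970 m/s

Stage wet mass = m₀ − payload = 69,400 − 1,670 = 67,730 kg.
Stage dry mass = ε × stage wet mass = 0.082 × 67,730 = 5,553.86 kg.
Burnout mass m_f = stage dry + payload = 5,553.86 + 1,670 = 7,223.86 kg.
By the Tsiolkovsky rocket equation, Δv = v_e · ln(69,400/7,223.86) = 2640.0 × ln(9.607) = 2640.0 × 2.2625 ≈ 5973 m/s.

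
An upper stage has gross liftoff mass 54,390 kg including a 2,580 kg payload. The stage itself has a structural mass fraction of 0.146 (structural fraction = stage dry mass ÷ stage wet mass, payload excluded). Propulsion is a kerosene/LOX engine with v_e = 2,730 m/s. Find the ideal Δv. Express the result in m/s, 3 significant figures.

Δv ≈ 4580 m/s

Stage wet mass = m₀ − payload = 54,390 − 2,580 = 51,810 kg.
Stage dry mass = ε × stage wet mass = 0.146 × 51,810 = 7,564.26 kg.
Burnout mass m_f = stage dry + payload = 7,564.26 + 2,580 = 10,144.26 kg.
Rocket equation: Δv = v_e · ln(54,390/10,144.26) = 2730.0 × ln(5.362) = 2730.0 × 1.6793 ≈ 4584 m/s.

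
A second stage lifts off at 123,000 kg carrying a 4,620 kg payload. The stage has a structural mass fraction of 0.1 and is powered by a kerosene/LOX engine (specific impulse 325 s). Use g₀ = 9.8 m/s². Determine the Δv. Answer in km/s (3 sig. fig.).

Δv ≈ 6.41 km/s

Stage wet mass = m₀ − payload = 123,000 − 4,620 = 118,380 kg.
Stage dry mass = ε × stage wet mass = 0.1 × 118,380 = 11,838 kg.
Burnout mass m_f = stage dry + payload = 11,838 + 4,620 = 16,458 kg.
v_e = Isp · g₀ = 325 × 9.8 = 3185.0 m/s.
Δv = v_e · ln(123,000/16,458) = 3185.0 × ln(7.474) = 3185.0 × 2.0114 ≈ 6406 m/s.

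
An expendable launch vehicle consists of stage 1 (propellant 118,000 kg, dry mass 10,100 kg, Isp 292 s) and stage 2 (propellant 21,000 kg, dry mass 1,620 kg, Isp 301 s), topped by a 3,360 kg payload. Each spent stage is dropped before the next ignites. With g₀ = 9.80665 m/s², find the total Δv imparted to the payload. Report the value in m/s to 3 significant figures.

Ignition mass of stage 1 = 118,000+10,100 + 21,000+1,620 + 3,360 = 154,080 kg.
Stage 1: m₀ = 154,080 kg, m_f = 154,080 − 118,000 = 36,080 kg; Δv = 292×9.80665×ln(4.271) = 2863.5×1.4517 ≈ 4157 m/s.
Stage 2: m₀ = 25,980 kg, m_f = 25,980 − 21,000 = 4,980 kg; Δv = 301×9.80665×ln(5.217) = 2951.8×1.6519 ≈ 4876 m/s.
Total Δv = 4157 + 4876 = 9033 m/s.

Δv ≈ 9030 m/s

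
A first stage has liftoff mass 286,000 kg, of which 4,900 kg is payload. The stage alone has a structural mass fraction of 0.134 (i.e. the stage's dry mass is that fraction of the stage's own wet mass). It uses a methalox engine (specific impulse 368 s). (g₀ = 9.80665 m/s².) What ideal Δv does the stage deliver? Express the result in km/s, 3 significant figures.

Stage wet mass = m₀ − payload = 286,000 − 4,900 = 281,100 kg.
Stage dry mass = ε × stage wet mass = 0.134 × 281,100 = 37,667.4 kg.
Burnout mass m_f = stage dry + payload = 37,667.4 + 4,900 = 42,567.4 kg.
v_e = Isp · g₀ = 368 × 9.80665 = 3608.8 m/s.
Using Δv = v_e ln(m₀/m_f): Δv = v_e · ln(286,000/42,567.4) = 3608.8 × ln(6.719) = 3608.8 × 1.9049 ≈ 6875 m/s.

Δv ≈ 6.87 km/s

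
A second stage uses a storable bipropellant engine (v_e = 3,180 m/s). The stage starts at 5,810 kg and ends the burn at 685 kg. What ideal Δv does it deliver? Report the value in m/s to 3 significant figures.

Δv ≈ 6800 m/s

Using Δv = v_e ln(m₀/m_f): Δv = v_e · ln(m₀/m_f) = 3180.0 × ln(8.482) = 3180.0 × 2.1379 ≈ 6798.6 m/s.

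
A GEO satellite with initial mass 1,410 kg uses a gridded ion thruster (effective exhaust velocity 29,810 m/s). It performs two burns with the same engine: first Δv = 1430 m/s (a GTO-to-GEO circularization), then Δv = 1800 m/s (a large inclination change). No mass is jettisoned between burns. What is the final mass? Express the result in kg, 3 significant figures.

After the first burn: m = 1410 × exp(−1430/29810.0) = 1410 × 0.95316 = 1,343.96 kg.
After the second burn: m = 1,343.96 × exp(−1800/29810.0) = 1,343.96 × 0.94140 = 1,265.2 kg.

final mass ≈ 1270 kg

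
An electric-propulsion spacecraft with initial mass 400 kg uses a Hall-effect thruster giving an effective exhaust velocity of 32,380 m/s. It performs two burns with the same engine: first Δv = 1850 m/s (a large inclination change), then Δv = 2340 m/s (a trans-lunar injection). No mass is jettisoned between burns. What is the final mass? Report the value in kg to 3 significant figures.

After the first burn: m = 400 × exp(−1850/32380.0) = 400 × 0.94447 = 377.788 kg.
After the second burn: m = 377.788 × exp(−2340/32380.0) = 377.788 × 0.93028 = 351.449 kg.

final mass ≈ 351 kg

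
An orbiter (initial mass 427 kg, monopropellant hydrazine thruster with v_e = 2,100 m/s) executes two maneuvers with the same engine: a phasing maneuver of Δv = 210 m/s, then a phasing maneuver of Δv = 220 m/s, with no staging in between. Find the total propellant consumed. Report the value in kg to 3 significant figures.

total propellant consumed ≈ 79.1 kg

After the first burn: m = 427 × exp(−210/2100.0) = 427 × 0.90484 = 386.367 kg.
After the second burn: m = 386.367 × exp(−220/2100.0) = 386.367 × 0.90054 = 347.939 kg.
Total propellant = m₀ − m_final = 427 − 347.939 = 79.061 kg.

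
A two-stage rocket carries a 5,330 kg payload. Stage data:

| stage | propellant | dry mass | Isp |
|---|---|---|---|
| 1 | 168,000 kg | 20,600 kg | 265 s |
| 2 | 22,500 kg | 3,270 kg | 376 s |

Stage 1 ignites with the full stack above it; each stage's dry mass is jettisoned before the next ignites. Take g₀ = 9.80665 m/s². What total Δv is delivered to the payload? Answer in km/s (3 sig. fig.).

Ignition mass of stage 1 = 168,000+20,600 + 22,500+3,270 + 5,330 = 219,700 kg.
Stage 1: m₀ = 219,700 kg, m_f = 219,700 − 168,000 = 51,700 kg; Δv = 265×9.80665×ln(4.25) = 2598.8×1.4468 ≈ 3760 m/s.
Stage 2: m₀ = 31,100 kg, m_f = 31,100 − 22,500 = 8,600 kg; Δv = 376×9.80665×ln(3.616) = 3687.3×1.2854 ≈ 4740 m/s.
Total Δv = 3760 + 4740 = 8500 m/s.

Δv ≈ 8.50 km/s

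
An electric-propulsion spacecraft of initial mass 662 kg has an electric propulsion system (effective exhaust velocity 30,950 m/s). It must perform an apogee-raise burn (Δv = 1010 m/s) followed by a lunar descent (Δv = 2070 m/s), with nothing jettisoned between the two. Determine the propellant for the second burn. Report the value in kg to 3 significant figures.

After the first burn: m = 662 × exp(−1010/30950.0) = 662 × 0.96789 = 640.743 kg.
After the second burn: m = 640.743 × exp(−2070/30950.0) = 640.743 × 0.93531 = 599.293 kg.
Second-burn propellant = 640.743 − 599.293 = 41.45 kg.

propellant for the second burn ≈ 41.5 kg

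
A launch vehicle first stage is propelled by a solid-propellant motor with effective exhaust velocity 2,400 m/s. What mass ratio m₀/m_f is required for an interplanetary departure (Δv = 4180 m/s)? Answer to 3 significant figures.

mass ratio ≈ 5.71

m₀/m_f = exp(Δv / v_e) = exp(4180 / 2400.0) = exp(1.7417) = 5.7068.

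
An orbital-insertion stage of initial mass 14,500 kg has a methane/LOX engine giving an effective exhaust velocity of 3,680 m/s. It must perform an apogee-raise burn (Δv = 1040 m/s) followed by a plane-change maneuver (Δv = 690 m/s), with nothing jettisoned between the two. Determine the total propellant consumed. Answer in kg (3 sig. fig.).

After the first burn: m = 14500 × exp(−1040/3680.0) = 14500 × 0.75381 = 10,930.2 kg.
After the second burn: m = 10,930.2 × exp(−690/3680.0) = 10,930.2 × 0.82903 = 9,061.46 kg.
Total propellant = m₀ − m_final = 14500 − 9,061.46 = 5,438.54 kg.

total propellant consumed ≈ 5440 kg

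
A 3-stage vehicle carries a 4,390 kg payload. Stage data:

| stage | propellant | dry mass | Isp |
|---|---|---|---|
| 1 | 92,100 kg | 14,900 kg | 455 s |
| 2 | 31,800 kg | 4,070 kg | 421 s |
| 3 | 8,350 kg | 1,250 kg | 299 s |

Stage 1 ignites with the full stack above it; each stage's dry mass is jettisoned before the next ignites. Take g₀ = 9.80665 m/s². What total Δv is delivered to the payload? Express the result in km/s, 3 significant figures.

Δv ≈ 10.8 km/s

Ignition mass of stage 1 = 92,100+14,900 + 31,800+4,070 + 8,350+1,250 + 4,390 = 156,860 kg.
Stage 1: m₀ = 156,860 kg, m_f = 156,860 − 92,100 = 64,760 kg; Δv = 455×9.80665×ln(2.422) = 4462.0×0.8847 ≈ 3947 m/s.
Stage 2: m₀ = 49,860 kg, m_f = 49,860 − 31,800 = 18,060 kg; Δv = 421×9.80665×ln(2.761) = 4128.6×1.0155 ≈ 4193 m/s.
Stage 3: m₀ = 13,990 kg, m_f = 13,990 − 8,350 = 5,640 kg; Δv = 299×9.80665×ln(2.48) = 2932.2×0.9085 ≈ 2664 m/s.
Total Δv = 3947 + 4193 + 2664 = 10804 m/s.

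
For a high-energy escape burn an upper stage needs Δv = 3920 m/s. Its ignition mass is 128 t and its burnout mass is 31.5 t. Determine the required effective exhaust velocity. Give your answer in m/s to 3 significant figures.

ln(m₀/m_f) = ln(128000/31500) = ln(4.063) = 1.4020.
Rocket equation: v_e = Δv / ln(m₀/m_f) = 3920 / 1.4020 = 2795.9 m/s.

v_e ≈ 2800 m/s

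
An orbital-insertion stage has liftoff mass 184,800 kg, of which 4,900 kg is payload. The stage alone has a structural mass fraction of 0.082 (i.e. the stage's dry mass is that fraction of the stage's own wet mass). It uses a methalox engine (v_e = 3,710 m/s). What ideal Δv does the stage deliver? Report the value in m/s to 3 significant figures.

Δv ≈ 8310 m/s

Stage wet mass = m₀ − payload = 184,800 − 4,900 = 179,900 kg.
Stage dry mass = ε × stage wet mass = 0.082 × 179,900 = 14,751.8 kg.
Burnout mass m_f = stage dry + payload = 14,751.8 + 4,900 = 19,651.8 kg.
Δv = v_e · ln(184,800/19,651.8) = 3710.0 × ln(9.404) = 3710.0 × 2.2411 ≈ 8315 m/s.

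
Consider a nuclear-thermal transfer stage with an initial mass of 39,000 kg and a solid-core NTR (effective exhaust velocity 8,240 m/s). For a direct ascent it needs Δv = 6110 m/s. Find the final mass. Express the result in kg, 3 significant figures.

m₀/m_f = exp(Δv / v_e) = exp(6110 / 8240.0) = exp(0.7415) = 2.0991.
m_f = m₀ / 2.0991 = 39,000 / 2.0991 = 18,579.4 kg.

final mass ≈ 18600 kg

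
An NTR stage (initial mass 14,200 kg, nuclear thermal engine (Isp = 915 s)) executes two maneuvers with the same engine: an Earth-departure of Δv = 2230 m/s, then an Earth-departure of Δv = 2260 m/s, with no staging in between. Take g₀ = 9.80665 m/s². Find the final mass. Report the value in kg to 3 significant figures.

v_e = Isp · g₀ = 915 × 9.80665 = 8973.1 m/s.
After the first burn: m = 14200 × exp(−2230/8973.1) = 14200 × 0.77995 = 11,075.3 kg.
After the second burn: m = 11,075.3 × exp(−2260/8973.1) = 11,075.3 × 0.77735 = 8,609.38 kg.

final mass ≈ 8610 kg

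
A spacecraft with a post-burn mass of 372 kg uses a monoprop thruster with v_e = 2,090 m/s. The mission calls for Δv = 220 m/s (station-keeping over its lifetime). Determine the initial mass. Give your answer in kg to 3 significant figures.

m₀/m_f = exp(Δv / v_e) = exp(220 / 2090.0) = exp(0.1053) = 1.1110.
m₀ = m_f × 1.1110 = 372 × 1.1110 = 413.292 kg.

initial mass ≈ 413 kg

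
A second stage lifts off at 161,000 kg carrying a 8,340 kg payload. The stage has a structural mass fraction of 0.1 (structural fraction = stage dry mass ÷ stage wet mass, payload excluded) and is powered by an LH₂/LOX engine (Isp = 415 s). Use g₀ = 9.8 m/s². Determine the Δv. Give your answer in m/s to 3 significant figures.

Stage wet mass = m₀ − payload = 161,000 − 8,340 = 152,660 kg.
Stage dry mass = ε × stage wet mass = 0.1 × 152,660 = 15,266 kg.
Burnout mass m_f = stage dry + payload = 15,266 + 8,340 = 23,606 kg.
v_e = Isp · g₀ = 415 × 9.8 = 4067.0 m/s.
Δv = v_e · ln(161,000/23,606) = 4067.0 × ln(6.82) = 4067.0 × 1.9199 ≈ 7808 m/s.

Δv ≈ 7810 m/s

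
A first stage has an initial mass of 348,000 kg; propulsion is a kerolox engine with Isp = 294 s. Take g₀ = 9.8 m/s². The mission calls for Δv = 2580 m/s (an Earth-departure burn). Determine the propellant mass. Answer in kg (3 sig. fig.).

propellant mass ≈ 206000 kg

v_e = Isp · g₀ = 294 × 9.8 = 2881.2 m/s.
m₀/m_f = exp(Δv / v_e) = exp(2580 / 2881.2) = exp(0.8955) = 2.4485.
m_f = 348,000 / 2.4485 = 142,128 kg, so propellant = m₀ − m_f = 348,000 − 142,128 = 205,872 kg.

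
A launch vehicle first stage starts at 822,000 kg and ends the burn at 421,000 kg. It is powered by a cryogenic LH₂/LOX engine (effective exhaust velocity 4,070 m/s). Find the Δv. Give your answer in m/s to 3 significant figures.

Δv ≈ 2720 m/s

Δv = v_e · ln(m₀/m_f) = 4070.0 × ln(1.952) = 4070.0 × 0.6691 ≈ 2723.3 m/s.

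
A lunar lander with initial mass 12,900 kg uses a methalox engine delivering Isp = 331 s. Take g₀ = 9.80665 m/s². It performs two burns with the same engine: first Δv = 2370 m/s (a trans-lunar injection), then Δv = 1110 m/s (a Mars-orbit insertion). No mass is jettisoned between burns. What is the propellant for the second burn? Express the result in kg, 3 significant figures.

propellant for the second burn ≈ 1800 kg

v_e = Isp · g₀ = 331 × 9.80665 = 3246.0 m/s.
After the first burn: m = 12900 × exp(−2370/3246.0) = 12900 × 0.48185 = 6,215.87 kg.
After the second burn: m = 6,215.87 × exp(−1110/3246.0) = 6,215.87 × 0.71038 = 4,415.63 kg.
Second-burn propellant = 6,215.87 − 4,415.63 = 1,800.24 kg.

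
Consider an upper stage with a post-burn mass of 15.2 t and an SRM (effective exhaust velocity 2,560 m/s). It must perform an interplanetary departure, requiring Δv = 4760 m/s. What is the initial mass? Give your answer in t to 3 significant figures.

initial mass ≈ 97.6 t

From the ideal rocket equation, m₀/m_f = exp(Δv / v_e) = exp(4760 / 2560.0) = exp(1.8594) = 6.4197.
m₀ = m_f × 6.4197 = 15.2 × 6.4197 = 97.5794 t.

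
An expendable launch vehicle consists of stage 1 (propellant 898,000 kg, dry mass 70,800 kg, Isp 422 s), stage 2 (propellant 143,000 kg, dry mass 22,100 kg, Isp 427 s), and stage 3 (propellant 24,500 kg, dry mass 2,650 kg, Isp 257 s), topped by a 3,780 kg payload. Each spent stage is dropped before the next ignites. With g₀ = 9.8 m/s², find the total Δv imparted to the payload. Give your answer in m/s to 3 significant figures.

Δv ≈ 15500 m/s

Ignition mass of stage 1 = 898,000+70,800 + 143,000+22,100 + 24,500+2,650 + 3,780 = 1,164,830 kg.
Stage 1: m₀ = 1,164,830 kg, m_f = 1,164,830 − 898,000 = 266,830 kg; Δv = 422×9.8×ln(4.365) = 4135.6×1.4737 ≈ 6095 m/s.
Stage 2: m₀ = 196,030 kg, m_f = 196,030 − 143,000 = 53,030 kg; Δv = 427×9.8×ln(3.697) = 4184.6×1.3074 ≈ 5471 m/s.
Stage 3: m₀ = 30,930 kg, m_f = 30,930 − 24,500 = 6,430 kg; Δv = 257×9.8×ln(4.81) = 2518.6×1.5708 ≈ 3956 m/s.
Total Δv = 6095 + 5471 + 3956 = 15522 m/s.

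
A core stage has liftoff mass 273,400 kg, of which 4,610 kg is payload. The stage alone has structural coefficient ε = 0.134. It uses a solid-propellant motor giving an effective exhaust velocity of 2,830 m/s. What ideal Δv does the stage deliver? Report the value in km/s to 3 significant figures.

Δv ≈ 5.40 km/s

Stage wet mass = m₀ − payload = 273,400 − 4,610 = 268,790 kg.
Stage dry mass = ε × stage wet mass = 0.134 × 268,790 = 36,017.9 kg.
Burnout mass m_f = stage dry + payload = 36,017.9 + 4,610 = 40,627.9 kg.
By the Tsiolkovsky rocket equation, Δv = v_e · ln(273,400/40,627.9) = 2830.0 × ln(6.729) = 2830.0 × 1.9065 ≈ 5395 m/s.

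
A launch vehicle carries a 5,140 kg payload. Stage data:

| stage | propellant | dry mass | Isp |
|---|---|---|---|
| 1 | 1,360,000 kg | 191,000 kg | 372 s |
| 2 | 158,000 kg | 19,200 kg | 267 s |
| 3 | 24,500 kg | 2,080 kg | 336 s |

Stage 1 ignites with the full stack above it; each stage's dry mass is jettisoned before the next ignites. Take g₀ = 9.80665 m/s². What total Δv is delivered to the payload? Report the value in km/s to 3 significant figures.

Ignition mass of stage 1 = 1,360,000+191,000 + 158,000+19,200 + 24,500+2,080 + 5,140 = 1,759,920 kg.
Stage 1: m₀ = 1,759,920 kg, m_f = 1,759,920 − 1,360,000 = 399,920 kg; Δv = 372×9.80665×ln(4.401) = 3648.1×1.4818 ≈ 5406 m/s.
Stage 2: m₀ = 208,920 kg, m_f = 208,920 − 158,000 = 50,920 kg; Δv = 267×9.80665×ln(4.103) = 2618.4×1.4117 ≈ 3696 m/s.
Stage 3: m₀ = 31,720 kg, m_f = 31,720 − 24,500 = 7,220 kg; Δv = 336×9.80665×ln(4.393) = 3295.0×1.4801 ≈ 4877 m/s.
Total Δv = 5406 + 3696 + 4877 = 13979 m/s.

Δv ≈ 14.0 km/s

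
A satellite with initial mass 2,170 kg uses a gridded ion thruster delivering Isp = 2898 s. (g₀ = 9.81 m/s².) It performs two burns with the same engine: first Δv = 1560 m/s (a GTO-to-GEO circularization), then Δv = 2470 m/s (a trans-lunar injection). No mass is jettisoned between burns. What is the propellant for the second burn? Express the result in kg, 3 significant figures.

propellant for the second burn ≈ 171 kg

v_e = Isp · g₀ = 2898 × 9.81 = 28429.4 m/s.
After the first burn: m = 2170 × exp(−1560/28429.4) = 2170 × 0.94661 = 2,054.14 kg.
After the second burn: m = 2,054.14 × exp(−2470/28429.4) = 2,054.14 × 0.91679 = 1,883.22 kg.
Second-burn propellant = 2,054.14 − 1,883.22 = 170.92 kg.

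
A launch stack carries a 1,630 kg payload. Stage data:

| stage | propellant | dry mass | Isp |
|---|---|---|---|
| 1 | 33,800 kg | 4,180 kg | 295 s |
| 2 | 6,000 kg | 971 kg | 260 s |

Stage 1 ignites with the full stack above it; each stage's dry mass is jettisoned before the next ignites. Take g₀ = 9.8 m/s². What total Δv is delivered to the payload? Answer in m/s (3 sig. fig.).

Δv ≈ 6790 m/s

Ignition mass of stage 1 = 33,800+4,180 + 6,000+971 + 1,630 = 46,581 kg.
Stage 1: m₀ = 46,581 kg, m_f = 46,581 − 33,800 = 12,781 kg; Δv = 295×9.8×ln(3.645) = 2891.0×1.2932 ≈ 3739 m/s.
Stage 2: m₀ = 8,601 kg, m_f = 8,601 − 6,000 = 2,601 kg; Δv = 260×9.8×ln(3.307) = 2548.0×1.1960 ≈ 3047 m/s.
Total Δv = 3739 + 3047 = 6786 m/s.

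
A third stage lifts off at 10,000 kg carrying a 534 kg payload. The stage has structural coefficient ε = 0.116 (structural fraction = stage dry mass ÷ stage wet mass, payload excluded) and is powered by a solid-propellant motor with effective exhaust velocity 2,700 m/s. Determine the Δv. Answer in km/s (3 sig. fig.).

Δv ≈ 4.89 km/s

Stage wet mass = m₀ − payload = 10,000 − 534 = 9,466 kg.
Stage dry mass = ε × stage wet mass = 0.116 × 9,466 = 1,098.06 kg.
Burnout mass m_f = stage dry + payload = 1,098.06 + 534 = 1,632.06 kg.
Δv = v_e · ln(10,000/1,632.06) = 2700.0 × ln(6.127) = 2700.0 × 1.8127 ≈ 4894 m/s.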